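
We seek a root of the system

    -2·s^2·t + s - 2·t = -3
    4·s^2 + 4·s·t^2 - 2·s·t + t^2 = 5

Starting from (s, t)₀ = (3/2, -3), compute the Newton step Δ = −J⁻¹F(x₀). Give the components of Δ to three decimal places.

(-1.163, 0.294)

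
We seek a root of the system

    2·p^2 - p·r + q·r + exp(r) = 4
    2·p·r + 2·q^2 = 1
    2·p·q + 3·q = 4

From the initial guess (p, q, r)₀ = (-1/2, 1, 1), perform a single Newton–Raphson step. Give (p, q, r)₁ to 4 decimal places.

(0.9949, 0.5051, 2.0102)

At (-1/2, 1, 1): F = (0.718282, 0.0000, -2.0000).
Jacobian J = [[4·p - r, r, -p + q + exp(r)], [2·r, 4·q, 2·p], [2·q, 2·p + 3, 0]].
At the point, J = [[-3.0000, 1.0000, 4.218282], [2.0000, 4.0000, -1.0000], [2.0000, 2.0000, 0.0000]] (det J = -24.873127).
Solving J·Δ = −F gives Δ = (1.4949, -0.4949, 1.0102).
Then the next iterate is (p, q, r)₁ = (0.9949, 0.5051, 2.0102).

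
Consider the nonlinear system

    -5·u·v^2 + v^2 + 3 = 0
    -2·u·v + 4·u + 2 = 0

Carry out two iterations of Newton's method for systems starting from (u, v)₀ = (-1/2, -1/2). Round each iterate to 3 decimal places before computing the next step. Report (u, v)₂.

At (-1/2, -1/2): F = (3.875, -0.500).
Jacobian J = [[-5·v^2, -10·u·v + 2·v], [-2·v + 4, -2·u]].
At the point, J = [[-1.250, -3.500], [5.000, 1.000]] (det J = 16.250).
Solving J·Δ = −F gives Δ = (-0.131, 1.154).
Then the next iterate is (u, v)₁ = (-0.631, 0.654).
Round to (-0.631, 0.654) and repeat: F = (4.77716, 0.30135), J = [[-2.13858, 5.43474], [2.692, 1.262]].
Δ = (0.253, -0.779), so (u, v)₂ = (-0.378, -0.125).

(-0.378, -0.125)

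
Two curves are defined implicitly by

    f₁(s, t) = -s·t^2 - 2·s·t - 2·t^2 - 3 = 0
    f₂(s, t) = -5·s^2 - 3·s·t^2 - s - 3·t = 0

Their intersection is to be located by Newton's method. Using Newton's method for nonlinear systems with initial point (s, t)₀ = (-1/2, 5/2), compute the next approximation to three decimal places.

(-0.753, 1.419)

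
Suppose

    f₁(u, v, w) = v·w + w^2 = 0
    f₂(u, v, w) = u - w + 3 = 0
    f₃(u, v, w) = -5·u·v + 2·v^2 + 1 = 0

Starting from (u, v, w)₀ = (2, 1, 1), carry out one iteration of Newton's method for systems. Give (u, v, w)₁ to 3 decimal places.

(-3.923, 4.769, -0.923)

At (2, 1, 1): F = (2.000, 4.000, -7.000).
Jacobian J = [[0, w, v + 2·w], [1, 0, -1], [-5·v, -5·u + 4·v, 0]].
At the point, J = [[0.000, 1.000, 3.000], [1.000, 0.000, -1.000], [-5.000, -6.000, 0.000]] (det J = -13.000).
Solving J·Δ = −F gives Δ = (-5.923, 3.769, -1.923).
Then the next iterate is (u, v, w)₁ = (-3.923, 4.769, -0.923).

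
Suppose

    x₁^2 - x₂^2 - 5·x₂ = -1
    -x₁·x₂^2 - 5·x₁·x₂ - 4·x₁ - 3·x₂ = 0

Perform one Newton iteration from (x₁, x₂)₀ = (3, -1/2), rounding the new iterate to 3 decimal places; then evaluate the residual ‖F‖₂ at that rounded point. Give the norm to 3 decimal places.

At (3, -1/2): F = (12.250, -3.750).
Jacobian J = [[2·x₁, -2·x₂ - 5], [-x₂^2 - 5·x₂ - 4, -2·x₁·x₂ - 5·x₁ - 3]].
At the point, J = [[6.000, -4.000], [-1.750, -15.000]] (det J = -97.000).
Solving J·Δ = −F gives Δ = (-2.049, -0.011).
Then the next iterate is (x₁, x₂)₁ = (0.951, -0.511).
Re-evaluating at (0.951, -0.511): F = (4.19828, -0.08952), so ‖F‖₂ = 4.199.

4.199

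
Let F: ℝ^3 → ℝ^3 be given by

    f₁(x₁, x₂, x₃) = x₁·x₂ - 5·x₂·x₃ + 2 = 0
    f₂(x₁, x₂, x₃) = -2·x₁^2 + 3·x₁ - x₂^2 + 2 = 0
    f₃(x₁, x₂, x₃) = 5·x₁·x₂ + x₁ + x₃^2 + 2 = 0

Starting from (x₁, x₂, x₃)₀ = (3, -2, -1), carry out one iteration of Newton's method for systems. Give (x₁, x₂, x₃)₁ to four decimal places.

(2.3256, -0.7674, -0.7209)

At (3, -2, -1): F = (-14.0000, -11.0000, -24.0000).
Jacobian J = [[x₂, x₁ - 5·x₃, -5·x₂], [-4·x₁ + 3, -2·x₂, 0], [5·x₂ + 1, 5·x₁, 2·x₃]].
At the point, J = [[-2.0000, 8.0000, 10.0000], [-9.0000, 4.0000, 0.0000], [-9.0000, 15.0000, -2.0000]] (det J = -1118.0000).
Solving J·Δ = −F gives Δ = (-0.6744, 1.2326, 0.2791).
Then the next iterate is (x₁, x₂, x₃)₁ = (2.3256, -0.7674, -0.7209).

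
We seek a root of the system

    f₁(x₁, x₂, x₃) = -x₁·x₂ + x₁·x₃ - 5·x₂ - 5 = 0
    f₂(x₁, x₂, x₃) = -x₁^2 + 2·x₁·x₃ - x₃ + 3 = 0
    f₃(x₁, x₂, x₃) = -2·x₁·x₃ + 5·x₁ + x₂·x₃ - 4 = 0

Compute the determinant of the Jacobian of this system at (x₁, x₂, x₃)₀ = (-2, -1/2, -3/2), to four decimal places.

J = [[-x₂ + x₃, -x₁ - 5, x₁], [-2·x₁ + 2·x₃, 0, 2·x₁ - 1], [-2·x₃ + 5, x₃, -2·x₁ + x₂]].
At the point, J = [[-1.0000, -3.0000, -2.0000], [1.0000, 0.0000, -5.0000], [8.0000, -1.5000, 3.5000]].
det J = 141.0000.

141.0000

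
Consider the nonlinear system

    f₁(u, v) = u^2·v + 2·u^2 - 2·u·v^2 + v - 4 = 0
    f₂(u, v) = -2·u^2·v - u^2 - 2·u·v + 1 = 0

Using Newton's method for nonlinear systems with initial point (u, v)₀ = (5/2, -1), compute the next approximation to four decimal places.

(1.6591, -0.6364)

At (5/2, -1): F = (-3.7500, 12.2500).
Jacobian J = [[2·u·v + 4·u - 2·v^2, u^2 - 4·u·v + 1], [-4·u·v - 2·u - 2·v, -2·u^2 - 2·u]].
At the point, J = [[3.0000, 17.2500], [7.0000, -17.5000]] (det J = -173.2500).
Solving J·Δ = −F gives Δ = (-0.8409, 0.3636).
Then the next iterate is (u, v)₁ = (1.6591, -0.6364).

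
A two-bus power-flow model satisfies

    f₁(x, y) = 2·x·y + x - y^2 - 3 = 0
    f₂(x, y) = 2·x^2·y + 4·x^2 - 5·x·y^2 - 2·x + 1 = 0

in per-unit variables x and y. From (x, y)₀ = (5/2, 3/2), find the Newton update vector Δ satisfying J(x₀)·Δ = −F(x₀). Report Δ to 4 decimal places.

(-0.9895, -0.3959)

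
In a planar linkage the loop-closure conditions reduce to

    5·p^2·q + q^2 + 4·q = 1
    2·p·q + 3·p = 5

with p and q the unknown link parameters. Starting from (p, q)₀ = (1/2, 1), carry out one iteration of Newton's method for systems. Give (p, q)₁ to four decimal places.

(1.2480, -0.2400)

At (1/2, 1): F = (5.2500, -2.5000).
Jacobian J = [[10·p·q, 5·p^2 + 2·q + 4], [2·q + 3, 2·p]].
At the point, J = [[5.0000, 7.2500], [5.0000, 1.0000]] (det J = -31.2500).
Solving J·Δ = −F gives Δ = (0.7480, -1.2400).
Then the next iterate is (p, q)₁ = (1.2480, -0.2400).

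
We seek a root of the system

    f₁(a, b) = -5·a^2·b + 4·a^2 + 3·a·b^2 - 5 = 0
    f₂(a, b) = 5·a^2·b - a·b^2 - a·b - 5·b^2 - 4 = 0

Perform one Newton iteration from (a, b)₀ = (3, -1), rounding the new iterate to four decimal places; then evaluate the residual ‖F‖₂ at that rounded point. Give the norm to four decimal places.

At (3, -1): F = (85.0000, -54.0000).
Jacobian J = [[-10·a·b + 8·a + 3·b^2, -5·a^2 + 6·a·b], [10·a·b - b^2 - b, 5·a^2 - 2·a·b - a - 10·b]].
At the point, J = [[57.0000, -63.0000], [-30.0000, 58.0000]] (det J = 1416.0000).
Solving J·Δ = −F gives Δ = (-1.0791, 0.3729).
Then the next iterate is (a, b)₁ = (1.9209, -0.6271).
Re-evaluating at (1.9209, -0.6271): F = (23.595180, -17.086624), so ‖F‖₂ = 29.1322.

29.1322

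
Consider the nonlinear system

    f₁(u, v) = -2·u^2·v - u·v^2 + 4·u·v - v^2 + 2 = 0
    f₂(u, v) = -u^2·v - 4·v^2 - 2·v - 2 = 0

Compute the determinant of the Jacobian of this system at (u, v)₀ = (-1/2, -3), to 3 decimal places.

-585.750

J = [[-4·u·v - v^2 + 4·v, -2·u^2 - 2·u·v + 4·u - 2·v], [-2·u·v, -u^2 - 8·v - 2]].
At the point, J = [[-27.000, 0.500], [-3.000, 21.750]].
det J = -585.750.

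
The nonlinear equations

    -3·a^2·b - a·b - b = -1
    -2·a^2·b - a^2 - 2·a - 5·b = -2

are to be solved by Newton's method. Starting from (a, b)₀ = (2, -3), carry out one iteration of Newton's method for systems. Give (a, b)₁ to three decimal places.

(1.565, -1.063)

At (2, -3): F = (46.000, 33.000).
Jacobian J = [[-6·a·b - b, -3·a^2 - a - 1], [-4·a·b - 2·a - 2, -2·a^2 - 5]].
At the point, J = [[39.000, -15.000], [18.000, -13.000]] (det J = -237.000).
Solving J·Δ = −F gives Δ = (-0.435, 1.937).
Then the next iterate is (a, b)₁ = (1.565, -1.063).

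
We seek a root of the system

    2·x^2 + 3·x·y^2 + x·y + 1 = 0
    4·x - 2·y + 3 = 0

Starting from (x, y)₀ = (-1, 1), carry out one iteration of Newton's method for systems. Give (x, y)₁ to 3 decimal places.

(-0.321, 0.857)

At (-1, 1): F = (-1.000, -3.000).
Jacobian J = [[4·x + 3·y^2 + y, 6·x·y + x], [4, -2]].
At the point, J = [[0.000, -7.000], [4.000, -2.000]] (det J = 28.000).
Solving J·Δ = −F gives Δ = (0.679, -0.143).
Then the next iterate is (x, y)₁ = (-0.321, 0.857).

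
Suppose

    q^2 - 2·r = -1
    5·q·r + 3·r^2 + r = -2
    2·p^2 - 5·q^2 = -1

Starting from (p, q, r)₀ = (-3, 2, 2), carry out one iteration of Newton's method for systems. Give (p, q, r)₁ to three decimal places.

At (-3, 2, 2): F = (1.000, 36.000, -1.000).
Jacobian J = [[0, 2·q, -2], [0, 5·r, 5·q + 6·r + 1], [4·p, -10·q, 0]].
At the point, J = [[0.000, 4.000, -2.000], [0.000, 10.000, 23.000], [-12.000, -20.000, 0.000]] (det J = -1344.000).
Solving J·Δ = −F gives Δ = (1.330, -0.848, -1.196).
Then the next iterate is (p, q, r)₁ = (-1.670, 1.152, 0.804).

(-1.670, 1.152, 0.804)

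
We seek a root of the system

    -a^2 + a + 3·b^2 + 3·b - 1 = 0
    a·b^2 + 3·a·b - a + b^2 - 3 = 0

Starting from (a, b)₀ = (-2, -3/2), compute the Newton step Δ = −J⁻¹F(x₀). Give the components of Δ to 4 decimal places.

At (-2, -3/2): F = (-4.7500, 5.7500).
Jacobian J = [[-2·a + 1, 6·b + 3], [b^2 + 3·b - 1, 2·a·b + 3·a + 2·b]].
At the point, J = [[5.0000, -6.0000], [-3.2500, -3.0000]] (det J = -34.5000).
Solving J·Δ = −F gives Δ = (1.4130, 0.3859).

(1.4130, 0.3859)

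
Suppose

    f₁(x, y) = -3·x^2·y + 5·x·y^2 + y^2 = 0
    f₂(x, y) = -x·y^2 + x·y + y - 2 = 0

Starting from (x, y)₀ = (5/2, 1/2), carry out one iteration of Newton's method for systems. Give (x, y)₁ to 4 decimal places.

(0.3544, 1.9114)

At (5/2, 1/2): F = (-6.0000, -0.8750).
Jacobian J = [[-6·x·y + 5·y^2, -3·x^2 + 10·x·y + 2·y], [-y^2 + y, -2·x·y + x + 1]].
At the point, J = [[-6.2500, -5.2500], [0.2500, 1.0000]] (det J = -4.9375).
Solving J·Δ = −F gives Δ = (-2.1456, 1.4114).
Then the next iterate is (x, y)₁ = (0.3544, 1.9114).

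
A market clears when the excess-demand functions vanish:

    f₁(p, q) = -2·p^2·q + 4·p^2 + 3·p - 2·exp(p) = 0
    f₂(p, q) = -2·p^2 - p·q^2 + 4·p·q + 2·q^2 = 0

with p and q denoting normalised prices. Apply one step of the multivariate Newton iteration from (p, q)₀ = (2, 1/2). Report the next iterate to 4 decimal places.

At (2, 1/2): F = (3.221888, -4.0000).
Jacobian J = [[-4·p·q + 8·p - 2·exp(p) + 3, -2·p^2], [-4·p - q^2 + 4·q, -2·p·q + 4·p + 4·q]].
At the point, J = [[0.221888, -8.0000], [-6.2500, 8.0000]] (det J = -48.224898).
Solving J·Δ = −F gives Δ = (-0.1291, 0.3992).
Then the next iterate is (p, q)₁ = (1.8709, 0.8992).

(1.8709, 0.8992)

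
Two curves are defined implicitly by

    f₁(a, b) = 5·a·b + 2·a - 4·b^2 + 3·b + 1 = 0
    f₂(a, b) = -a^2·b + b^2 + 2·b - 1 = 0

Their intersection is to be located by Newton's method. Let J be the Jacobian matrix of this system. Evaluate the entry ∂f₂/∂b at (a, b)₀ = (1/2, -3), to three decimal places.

-4.250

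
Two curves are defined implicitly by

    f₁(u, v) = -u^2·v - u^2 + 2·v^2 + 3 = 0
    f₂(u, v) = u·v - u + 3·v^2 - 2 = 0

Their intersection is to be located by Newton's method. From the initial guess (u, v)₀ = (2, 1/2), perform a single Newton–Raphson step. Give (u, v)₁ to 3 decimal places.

(1.452, 0.895)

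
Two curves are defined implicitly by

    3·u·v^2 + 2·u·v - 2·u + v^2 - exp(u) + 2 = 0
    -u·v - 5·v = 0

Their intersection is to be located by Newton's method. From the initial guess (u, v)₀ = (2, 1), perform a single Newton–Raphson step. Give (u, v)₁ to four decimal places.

(-0.3546, 0.3364)

At (2, 1): F = (1.610944, -7.0000).
Jacobian J = [[3·v^2 + 2·v - exp(u) - 2, 6·u·v + 2·u + 2·v], [-v, -u - 5]].
At the point, J = [[-4.389056, 18.0000], [-1.0000, -7.0000]] (det J = 48.723393).
Solving J·Δ = −F gives Δ = (-2.3546, -0.6636).
Then the next iterate is (u, v)₁ = (-0.3546, 0.3364).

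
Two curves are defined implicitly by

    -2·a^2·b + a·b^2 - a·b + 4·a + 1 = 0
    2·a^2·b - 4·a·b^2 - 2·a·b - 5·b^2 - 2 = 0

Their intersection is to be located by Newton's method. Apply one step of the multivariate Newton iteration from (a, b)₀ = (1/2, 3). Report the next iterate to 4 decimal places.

(-0.0944, 1.9388)

At (1/2, 3): F = (4.5000, -66.5000).
Jacobian J = [[-4·a·b + b^2 - b + 4, -2·a^2 + 2·a·b - a], [4·a·b - 4·b^2 - 2·b, 2·a^2 - 8·a·b - 2·a - 10·b]].
At the point, J = [[4.0000, 2.0000], [-36.0000, -42.5000]] (det J = -98.0000).
Solving J·Δ = −F gives Δ = (-0.5944, -1.0612).
Then the next iterate is (a, b)₁ = (-0.0944, 1.9388).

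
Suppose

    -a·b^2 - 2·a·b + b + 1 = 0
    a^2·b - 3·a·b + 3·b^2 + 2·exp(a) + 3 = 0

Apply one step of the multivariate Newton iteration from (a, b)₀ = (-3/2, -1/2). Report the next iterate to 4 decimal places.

(-2.2577, -0.0227)

At (-3/2, -1/2): F = (-0.6250, 0.821260).
Jacobian J = [[-b^2 - 2·b, -2·a·b - 2·a + 1], [2·a·b - 3·b + 2·exp(a), a^2 - 3·a + 6·b]].
At the point, J = [[0.7500, 2.5000], [3.446260, 3.7500]] (det J = -5.803151).
Solving J·Δ = −F gives Δ = (-0.7577, 0.4773).
Then the next iterate is (a, b)₁ = (-2.2577, -0.0227).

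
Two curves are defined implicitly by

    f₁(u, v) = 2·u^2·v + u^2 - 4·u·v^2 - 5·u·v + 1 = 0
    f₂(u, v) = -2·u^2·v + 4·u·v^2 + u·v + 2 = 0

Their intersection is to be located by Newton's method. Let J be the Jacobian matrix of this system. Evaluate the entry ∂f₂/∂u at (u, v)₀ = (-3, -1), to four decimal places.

∂f₂/∂u = -4·u·v + 4·v^2 + v.
At (-3, -1) this is -9.0000.

-9.0000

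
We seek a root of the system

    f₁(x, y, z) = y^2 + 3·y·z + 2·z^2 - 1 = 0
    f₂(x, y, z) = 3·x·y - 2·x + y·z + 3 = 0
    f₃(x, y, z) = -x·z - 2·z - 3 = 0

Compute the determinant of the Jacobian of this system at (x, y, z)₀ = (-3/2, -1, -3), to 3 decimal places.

-277.000

J = [[0, 2·y + 3·z, 3·y + 4·z], [3·y - 2, 3·x + z, y], [-z, 0, -x - 2]].
At the point, J = [[0.000, -11.000, -15.000], [-5.000, -7.500, -1.000], [3.000, 0.000, -0.500]].
det J = -277.000.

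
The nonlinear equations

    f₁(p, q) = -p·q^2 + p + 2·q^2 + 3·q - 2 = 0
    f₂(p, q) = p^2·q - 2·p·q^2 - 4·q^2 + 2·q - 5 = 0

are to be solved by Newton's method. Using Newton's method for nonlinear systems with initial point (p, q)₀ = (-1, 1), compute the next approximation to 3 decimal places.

(-1.917, 0.667)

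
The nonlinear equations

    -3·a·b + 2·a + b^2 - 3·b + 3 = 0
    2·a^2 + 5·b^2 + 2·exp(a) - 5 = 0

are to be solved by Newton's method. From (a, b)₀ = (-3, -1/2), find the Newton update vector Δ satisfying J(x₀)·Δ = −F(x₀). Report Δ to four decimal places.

(1.0237, 0.4334)

At (-3, -1/2): F = (-5.7500, 14.349574).
Jacobian J = [[-3·b + 2, -3·a + 2·b - 3], [4·a + 2·exp(a), 10·b]].
At the point, J = [[3.5000, 5.0000], [-11.900426, -5.0000]] (det J = 42.002129).
Solving J·Δ = −F gives Δ = (1.0237, 0.4334).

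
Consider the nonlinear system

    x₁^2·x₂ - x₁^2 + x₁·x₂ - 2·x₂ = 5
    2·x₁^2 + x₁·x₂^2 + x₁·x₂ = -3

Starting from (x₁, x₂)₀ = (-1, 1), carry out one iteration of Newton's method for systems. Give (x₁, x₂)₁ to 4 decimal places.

At (-1, 1): F = (-8.0000, 3.0000).
Jacobian J = [[2·x₁·x₂ - 2·x₁ + x₂, x₁^2 + x₁ - 2], [4·x₁ + x₂^2 + x₂, 2·x₁·x₂ + x₁]].
At the point, J = [[1.0000, -2.0000], [-2.0000, -3.0000]] (det J = -7.0000).
Solving J·Δ = −F gives Δ = (4.2857, -1.8571).
Then the next iterate is (x₁, x₂)₁ = (3.2857, -0.8571).

(3.2857, -0.8571)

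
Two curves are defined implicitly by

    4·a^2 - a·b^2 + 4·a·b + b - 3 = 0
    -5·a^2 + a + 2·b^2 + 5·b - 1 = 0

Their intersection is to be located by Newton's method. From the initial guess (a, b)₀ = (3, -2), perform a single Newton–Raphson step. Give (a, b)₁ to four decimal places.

(1.3454, -1.0058)

At (3, -2): F = (-5.0000, -45.0000).
Jacobian J = [[8·a - b^2 + 4·b, -2·a·b + 4·a + 1], [-10·a + 1, 4·b + 5]].
At the point, J = [[12.0000, 25.0000], [-29.0000, -3.0000]] (det J = 689.0000).
Solving J·Δ = −F gives Δ = (-1.6546, 0.9942).
Then the next iterate is (a, b)₁ = (1.3454, -1.0058).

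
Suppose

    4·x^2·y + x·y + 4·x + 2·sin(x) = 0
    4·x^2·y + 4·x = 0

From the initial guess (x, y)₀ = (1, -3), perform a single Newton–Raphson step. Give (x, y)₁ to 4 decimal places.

At (1, -3): F = (-9.317058, -8.0000).
Jacobian J = [[8·x·y + y + 2·cos(x) + 4, 4·x^2 + x], [8·x·y + 4, 4·x^2]].
At the point, J = [[-21.919395, 5.0000], [-20.0000, 4.0000]] (det J = 12.322418).
Solving J·Δ = −F gives Δ = (-0.2217, 0.8915).
Then the next iterate is (x, y)₁ = (0.7783, -2.1085).

(0.7783, -2.1085)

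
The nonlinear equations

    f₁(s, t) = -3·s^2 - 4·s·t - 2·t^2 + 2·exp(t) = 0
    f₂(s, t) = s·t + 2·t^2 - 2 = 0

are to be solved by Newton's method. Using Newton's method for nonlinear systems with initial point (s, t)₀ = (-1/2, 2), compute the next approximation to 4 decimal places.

(0.0689, 1.1816)

At (-1/2, 2): F = (10.028112, 5.0000).
Jacobian J = [[-6·s - 4·t, -4·s - 4·t + 2·exp(t)], [t, s + 4·t]].
At the point, J = [[-5.0000, 8.778112], [2.0000, 7.5000]] (det J = -55.056224).
Solving J·Δ = −F gives Δ = (0.5689, -0.8184).
Then the next iterate is (s, t)₁ = (0.0689, 1.1816).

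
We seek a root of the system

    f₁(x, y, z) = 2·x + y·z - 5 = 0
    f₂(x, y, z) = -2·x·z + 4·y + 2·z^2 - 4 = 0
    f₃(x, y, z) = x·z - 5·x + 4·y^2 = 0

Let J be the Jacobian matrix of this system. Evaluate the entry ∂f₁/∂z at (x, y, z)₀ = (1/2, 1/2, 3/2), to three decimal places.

∂f₁/∂z = y.
At (1/2, 1/2, 3/2) this is 0.500.

0.500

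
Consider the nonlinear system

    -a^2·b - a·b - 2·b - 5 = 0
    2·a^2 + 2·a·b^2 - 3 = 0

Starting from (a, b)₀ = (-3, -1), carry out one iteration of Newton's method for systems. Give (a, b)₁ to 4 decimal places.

(-2.2286, -1.1071)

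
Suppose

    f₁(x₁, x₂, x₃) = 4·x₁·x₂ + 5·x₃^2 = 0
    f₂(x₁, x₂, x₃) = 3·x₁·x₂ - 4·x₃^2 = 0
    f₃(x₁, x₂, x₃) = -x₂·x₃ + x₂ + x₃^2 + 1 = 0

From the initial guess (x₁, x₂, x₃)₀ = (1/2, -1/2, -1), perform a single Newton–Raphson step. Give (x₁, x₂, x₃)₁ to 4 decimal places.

(-0.1250, -0.6250, -0.5000)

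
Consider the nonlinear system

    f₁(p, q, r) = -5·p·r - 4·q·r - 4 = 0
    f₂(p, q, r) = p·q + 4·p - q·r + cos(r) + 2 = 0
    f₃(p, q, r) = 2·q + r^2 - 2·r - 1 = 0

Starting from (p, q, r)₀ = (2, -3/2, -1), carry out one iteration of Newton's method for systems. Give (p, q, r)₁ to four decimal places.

At (2, -3/2, -1): F = (0.0000, 6.040302, -1.0000).
Jacobian J = [[-5·r, -4·r, -5·p - 4·q], [q + 4, p - r, -q - sin(r)], [0, 2, 2·r - 2]].
At the point, J = [[5.0000, 4.0000, -4.0000], [2.5000, 3.0000, 2.341471], [0.0000, 2.0000, -4.0000]] (det J = -63.414710).
Solving J·Δ = −F gives Δ = (0.4251, -1.5627, -1.0314).
Then the next iterate is (p, q, r)₁ = (2.4251, -3.0627, -2.0314).

(2.4251, -3.0627, -2.0314)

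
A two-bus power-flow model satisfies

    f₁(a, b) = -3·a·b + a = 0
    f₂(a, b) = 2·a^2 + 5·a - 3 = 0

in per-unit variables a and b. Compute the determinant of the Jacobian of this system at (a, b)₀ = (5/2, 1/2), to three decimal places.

J = [[-3·b + 1, -3·a], [4·a + 5, 0]].
At the point, J = [[-0.500, -7.500], [15.000, 0.000]].
det J = 112.500.

112.500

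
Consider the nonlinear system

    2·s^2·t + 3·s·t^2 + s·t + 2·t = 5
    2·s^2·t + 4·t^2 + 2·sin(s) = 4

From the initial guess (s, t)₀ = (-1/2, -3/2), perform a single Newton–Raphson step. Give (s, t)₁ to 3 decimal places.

(0.370, -0.854)

At (-1/2, -3/2): F = (-11.375, 3.29115).
Jacobian J = [[4·s·t + 3·t^2 + t, 2·s^2 + 6·s·t + s + 2], [4·s·t + 2·cos(s), 2·s^2 + 8·t]].
At the point, J = [[8.250, 6.500], [4.75517, -11.500]] (det J = -125.78357).
Solving J·Δ = −F gives Δ = (0.870, 0.646).
Then the next iterate is (s, t)₁ = (0.370, -0.854).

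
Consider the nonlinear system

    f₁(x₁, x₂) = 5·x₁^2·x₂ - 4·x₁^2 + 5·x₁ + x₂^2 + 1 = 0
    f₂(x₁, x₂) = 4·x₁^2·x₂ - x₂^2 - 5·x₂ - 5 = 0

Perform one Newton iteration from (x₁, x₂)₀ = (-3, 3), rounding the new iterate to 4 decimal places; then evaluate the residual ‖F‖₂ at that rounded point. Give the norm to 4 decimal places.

At (-3, 3): F = (94.0000, 79.0000).
Jacobian J = [[10·x₁·x₂ - 8·x₁ + 5, 5·x₁^2 + 2·x₂], [8·x₁·x₂, 4·x₁^2 - 2·x₂ - 5]].
At the point, J = [[-61.0000, 51.0000], [-72.0000, 25.0000]] (det J = 2147.0000).
Solving J·Δ = −F gives Δ = (0.7820, -0.9078).
Then the next iterate is (x₁, x₂)₁ = (-2.2180, 2.0922).
Re-evaluating at (-2.2180, 2.0922): F = (26.072345, 21.332212), so ‖F‖₂ = 33.6872.

33.6872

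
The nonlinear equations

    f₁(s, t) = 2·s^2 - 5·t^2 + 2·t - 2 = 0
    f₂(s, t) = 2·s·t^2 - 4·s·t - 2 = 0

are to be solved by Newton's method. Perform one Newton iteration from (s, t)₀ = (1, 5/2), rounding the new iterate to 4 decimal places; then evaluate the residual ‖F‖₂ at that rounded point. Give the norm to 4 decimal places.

5.8836

At (1, 5/2): F = (-26.2500, 0.5000).
Jacobian J = [[4·s, -10·t + 2], [2·t^2 - 4·t, 4·s·t - 4·s]].
At the point, J = [[4.0000, -23.0000], [2.5000, 6.0000]] (det J = 81.5000).
Solving J·Δ = −F gives Δ = (1.7914, -0.8298).
Then the next iterate is (s, t)₁ = (2.7914, 1.6702).
Re-evaluating at (2.7914, 1.6702): F = (2.976388, -5.075185), so ‖F‖₂ = 5.8836.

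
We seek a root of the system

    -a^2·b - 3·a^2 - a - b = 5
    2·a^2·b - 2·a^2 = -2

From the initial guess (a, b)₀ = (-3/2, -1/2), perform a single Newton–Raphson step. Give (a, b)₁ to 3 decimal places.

(-0.573, -1.299)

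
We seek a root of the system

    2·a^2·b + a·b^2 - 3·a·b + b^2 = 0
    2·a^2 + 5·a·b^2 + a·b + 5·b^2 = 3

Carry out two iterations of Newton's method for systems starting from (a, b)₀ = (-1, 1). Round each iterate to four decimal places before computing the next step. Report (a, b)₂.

(0.2411, 0.8979)

At (-1, 1): F = (5.0000, -2.0000).
Jacobian J = [[4·a·b + b^2 - 3·b, 2·a^2 + 2·a·b - 3·a + 2·b], [4·a + 5·b^2 + b, 10·a·b + a + 10·b]].
At the point, J = [[-6.0000, 5.0000], [2.0000, -1.0000]] (det J = -4.0000).
Solving J·Δ = −F gives Δ = (1.2500, 0.5000).
Then the next iterate is (a, b)₁ = (0.2500, 1.5000).
Round to (0.2500, 1.5000) and repeat: F = (1.8750, 11.5625), J = [[-0.7500, 3.1250], [13.7500, 19.0000]].
Δ = (-0.0089, -0.6021), so (a, b)₂ = (0.2411, 0.8979).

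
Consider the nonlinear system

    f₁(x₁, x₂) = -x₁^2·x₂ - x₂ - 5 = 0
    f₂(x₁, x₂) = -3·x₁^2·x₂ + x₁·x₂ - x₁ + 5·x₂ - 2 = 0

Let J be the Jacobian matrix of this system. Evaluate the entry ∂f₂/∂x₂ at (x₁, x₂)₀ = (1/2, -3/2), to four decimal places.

4.7500

∂f₂/∂x₂ = -3·x₁^2 + x₁ + 5.
At (1/2, -3/2) this is 4.7500.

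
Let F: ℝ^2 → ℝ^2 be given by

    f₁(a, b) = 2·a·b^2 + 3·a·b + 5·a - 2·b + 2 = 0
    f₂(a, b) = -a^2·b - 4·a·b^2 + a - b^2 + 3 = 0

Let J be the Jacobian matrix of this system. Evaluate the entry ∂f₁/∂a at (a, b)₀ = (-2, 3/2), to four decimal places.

14.0000

∂f₁/∂a = 2·b^2 + 3·b + 5.
At (-2, 3/2) this is 14.0000.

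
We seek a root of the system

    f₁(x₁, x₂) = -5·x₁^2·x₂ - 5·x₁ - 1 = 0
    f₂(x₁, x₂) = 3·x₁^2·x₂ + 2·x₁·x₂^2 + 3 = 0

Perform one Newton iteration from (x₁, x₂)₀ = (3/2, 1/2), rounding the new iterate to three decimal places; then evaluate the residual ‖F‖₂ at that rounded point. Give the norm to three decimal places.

5.621

At (3/2, 1/2): F = (-14.125, 7.125).
Jacobian J = [[-10·x₁·x₂ - 5, -5·x₁^2], [6·x₁·x₂ + 2·x₂^2, 3·x₁^2 + 4·x₁·x₂]].
At the point, J = [[-12.500, -11.250], [5.000, 9.750]] (det J = -65.625).
Solving J·Δ = −F gives Δ = (-0.877, -0.281).
Then the next iterate is (x₁, x₂)₁ = (0.623, 0.219).
Re-evaluating at (0.623, 0.219): F = (-4.54000, 3.31476), so ‖F‖₂ = 5.621.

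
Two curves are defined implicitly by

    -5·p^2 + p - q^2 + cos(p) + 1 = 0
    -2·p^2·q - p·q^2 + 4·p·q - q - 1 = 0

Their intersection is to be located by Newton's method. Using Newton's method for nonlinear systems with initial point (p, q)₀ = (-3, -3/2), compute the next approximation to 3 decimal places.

(-1.412, -1.236)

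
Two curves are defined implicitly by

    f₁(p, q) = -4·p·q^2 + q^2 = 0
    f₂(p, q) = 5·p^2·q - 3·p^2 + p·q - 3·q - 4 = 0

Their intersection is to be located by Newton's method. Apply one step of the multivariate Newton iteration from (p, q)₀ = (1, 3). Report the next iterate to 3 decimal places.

At (1, 3): F = (-27.000, 2.000).
Jacobian J = [[-4·q^2, -8·p·q + 2·q], [10·p·q - 6·p + q, 5·p^2 + p - 3]].
At the point, J = [[-36.000, -18.000], [27.000, 3.000]] (det J = 378.000).
Solving J·Δ = −F gives Δ = (0.119, -1.738).
Then the next iterate is (p, q)₁ = (1.119, 1.262).

(1.119, 1.262)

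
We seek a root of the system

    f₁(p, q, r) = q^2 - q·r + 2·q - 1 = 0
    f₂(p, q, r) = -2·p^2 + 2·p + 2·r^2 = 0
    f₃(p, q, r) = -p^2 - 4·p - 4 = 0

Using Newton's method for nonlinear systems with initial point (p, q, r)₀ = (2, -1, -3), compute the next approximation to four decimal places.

At (2, -1, -3): F = (-5.0000, 14.0000, -16.0000).
Jacobian J = [[0, 2·q - r + 2, -q], [-4·p + 2, 0, 4·r], [-2·p - 4, 0, 0]].
At the point, J = [[0.0000, 3.0000, 1.0000], [-6.0000, 0.0000, -12.0000], [-8.0000, 0.0000, 0.0000]] (det J = 288.0000).
Solving J·Δ = −F gives Δ = (-2.0000, 0.9444, 2.1667).
Then the next iterate is (p, q, r)₁ = (0.0000, -0.0556, -0.8333).

(0.0000, -0.0556, -0.8333)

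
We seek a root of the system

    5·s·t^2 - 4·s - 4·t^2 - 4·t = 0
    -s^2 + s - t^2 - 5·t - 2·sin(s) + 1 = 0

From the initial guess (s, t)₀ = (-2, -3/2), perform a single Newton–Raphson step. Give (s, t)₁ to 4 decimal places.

(-2.1847, -1.0042)

At (-2, -3/2): F = (-17.5000, 2.068595).
Jacobian J = [[5·t^2 - 4, 10·s·t - 8·t - 4], [-2·s - 2·cos(s) + 1, -2·t - 5]].
At the point, J = [[7.2500, 38.0000], [5.832294, -2.0000]] (det J = -236.127160).
Solving J·Δ = −F gives Δ = (-0.1847, 0.4958).
Then the next iterate is (s, t)₁ = (-2.1847, -1.0042).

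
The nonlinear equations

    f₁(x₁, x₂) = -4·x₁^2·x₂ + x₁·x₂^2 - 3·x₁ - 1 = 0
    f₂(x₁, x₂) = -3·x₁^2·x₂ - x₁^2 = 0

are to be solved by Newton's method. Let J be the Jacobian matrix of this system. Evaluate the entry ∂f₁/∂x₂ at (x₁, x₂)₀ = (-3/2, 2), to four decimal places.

∂f₁/∂x₂ = -4·x₁^2 + 2·x₁·x₂.
At (-3/2, 2) this is -15.0000.

-15.0000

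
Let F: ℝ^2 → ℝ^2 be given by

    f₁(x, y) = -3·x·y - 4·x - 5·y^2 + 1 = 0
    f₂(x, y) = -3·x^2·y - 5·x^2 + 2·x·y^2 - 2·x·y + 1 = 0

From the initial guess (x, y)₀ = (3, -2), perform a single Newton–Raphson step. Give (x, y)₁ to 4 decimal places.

(3.7532, -0.9551)

At (3, -2): F = (-13.0000, 46.0000).
Jacobian J = [[-3·y - 4, -3·x - 10·y], [-6·x·y - 10·x + 2·y^2 - 2·y, -3·x^2 + 4·x·y - 2·x]].
At the point, J = [[2.0000, 11.0000], [18.0000, -57.0000]] (det J = -312.0000).
Solving J·Δ = −F gives Δ = (0.7532, 1.0449).
Then the next iterate is (x, y)₁ = (3.7532, -0.9551).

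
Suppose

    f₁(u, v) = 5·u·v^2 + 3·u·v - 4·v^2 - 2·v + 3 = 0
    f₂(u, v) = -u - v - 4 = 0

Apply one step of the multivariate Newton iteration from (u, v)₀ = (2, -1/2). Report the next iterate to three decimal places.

(-5.714, 1.714)

At (2, -1/2): F = (2.500, -5.500).
Jacobian J = [[5·v^2 + 3·v, 10·u·v + 3·u - 8·v - 2], [-1, -1]].
At the point, J = [[-0.250, -2.000], [-1.000, -1.000]] (det J = -1.750).
Solving J·Δ = −F gives Δ = (-7.714, 2.214).
Then the next iterate is (u, v)₁ = (-5.714, 1.714).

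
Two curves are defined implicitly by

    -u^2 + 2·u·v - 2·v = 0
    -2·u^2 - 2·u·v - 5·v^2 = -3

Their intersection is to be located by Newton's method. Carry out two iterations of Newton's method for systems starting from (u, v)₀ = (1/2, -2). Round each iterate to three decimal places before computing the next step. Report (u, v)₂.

At (1/2, -2): F = (1.750, -15.500).
Jacobian J = [[-2·u + 2·v, 2·u - 2], [-4·u - 2·v, -2·u - 10·v]].
At the point, J = [[-5.000, -1.000], [2.000, 19.000]] (det J = -93.000).
Solving J·Δ = −F gives Δ = (0.191, 0.796).
Then the next iterate is (u, v)₁ = (0.691, -1.204).
Round to (0.691, -1.204) and repeat: F = (0.26659, -3.53911), J = [[-3.790, -0.618], [-0.356, 10.658]].
Δ = (0.016, 0.333), so (u, v)₂ = (0.707, -0.871).

(0.707, -0.871)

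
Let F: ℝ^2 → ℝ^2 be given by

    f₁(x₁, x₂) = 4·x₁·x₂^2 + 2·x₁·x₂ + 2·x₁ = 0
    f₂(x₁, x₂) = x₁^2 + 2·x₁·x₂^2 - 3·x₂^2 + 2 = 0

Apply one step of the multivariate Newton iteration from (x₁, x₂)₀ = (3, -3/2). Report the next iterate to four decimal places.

At (3, -3/2): F = (24.0000, 17.7500).
Jacobian J = [[4·x₂^2 + 2·x₂ + 2, 8·x₁·x₂ + 2·x₁], [2·x₁ + 2·x₂^2, 4·x₁·x₂ - 6·x₂]].
At the point, J = [[8.0000, -30.0000], [10.5000, -9.0000]] (det J = 243.0000).
Solving J·Δ = −F gives Δ = (-1.3025, 0.4527).
Then the next iterate is (x₁, x₂)₁ = (1.6975, -1.0473).

(1.6975, -1.0473)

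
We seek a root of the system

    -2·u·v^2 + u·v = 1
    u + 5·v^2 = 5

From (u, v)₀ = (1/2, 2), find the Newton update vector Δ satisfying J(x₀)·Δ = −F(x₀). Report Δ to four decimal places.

At (1/2, 2): F = (-4.0000, 15.5000).
Jacobian J = [[-2·v^2 + v, -4·u·v + u], [1, 10·v]].
At the point, J = [[-6.0000, -3.5000], [1.0000, 20.0000]] (det J = -116.5000).
Solving J·Δ = −F gives Δ = (-0.2210, -0.7639).

(-0.2210, -0.7639)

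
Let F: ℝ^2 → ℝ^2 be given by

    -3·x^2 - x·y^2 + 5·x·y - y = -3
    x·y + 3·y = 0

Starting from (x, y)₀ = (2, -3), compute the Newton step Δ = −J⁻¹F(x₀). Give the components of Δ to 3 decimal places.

(0.385, 3.231)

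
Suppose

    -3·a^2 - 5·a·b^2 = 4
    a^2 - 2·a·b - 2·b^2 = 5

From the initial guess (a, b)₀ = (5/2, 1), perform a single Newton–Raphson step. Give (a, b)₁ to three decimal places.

At (5/2, 1): F = (-35.250, -5.750).
Jacobian J = [[-6·a - 5·b^2, -10·a·b], [2·a - 2·b, -2·a - 4·b]].
At the point, J = [[-20.000, -25.000], [3.000, -9.000]] (det J = 255.000).
Solving J·Δ = −F gives Δ = (-0.680, -0.866).
Then the next iterate is (a, b)₁ = (1.820, 0.134).

(1.820, 0.134)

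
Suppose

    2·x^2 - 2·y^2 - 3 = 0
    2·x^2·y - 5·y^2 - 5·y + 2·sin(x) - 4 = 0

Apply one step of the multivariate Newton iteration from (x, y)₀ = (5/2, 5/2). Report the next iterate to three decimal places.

(4.205, 3.905)

At (5/2, 5/2): F = (-3.000, -15.30306).
Jacobian J = [[4·x, -4·y], [4·x·y + 2·cos(x), 2·x^2 - 10·y - 5]].
At the point, J = [[10.000, -10.000], [23.39771, -17.500]] (det J = 58.97713).
Solving J·Δ = −F gives Δ = (1.705, 1.405).
Then the next iterate is (x, y)₁ = (4.205, 3.905).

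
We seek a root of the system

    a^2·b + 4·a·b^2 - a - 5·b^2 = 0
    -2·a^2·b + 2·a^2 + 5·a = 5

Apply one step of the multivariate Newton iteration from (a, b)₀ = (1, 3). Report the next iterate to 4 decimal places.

(0.9381, 1.0928)

At (1, 3): F = (-7.0000, -4.0000).
Jacobian J = [[2·a·b + 4·b^2 - 1, a^2 + 8·a·b - 10·b], [-4·a·b + 4·a + 5, -2·a^2]].
At the point, J = [[41.0000, -5.0000], [-3.0000, -2.0000]] (det J = -97.0000).
Solving J·Δ = −F gives Δ = (-0.0619, -1.9072).
Then the next iterate is (a, b)₁ = (0.9381, 1.0928).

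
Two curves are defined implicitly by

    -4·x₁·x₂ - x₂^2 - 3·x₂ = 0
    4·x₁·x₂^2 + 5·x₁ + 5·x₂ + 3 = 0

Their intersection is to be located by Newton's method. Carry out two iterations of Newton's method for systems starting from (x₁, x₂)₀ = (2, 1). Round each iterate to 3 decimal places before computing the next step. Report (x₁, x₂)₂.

At (2, 1): F = (-12.000, 26.000).
Jacobian J = [[-4·x₂, -4·x₁ - 2·x₂ - 3], [4·x₂^2 + 5, 8·x₁·x₂ + 5]].
At the point, J = [[-4.000, -13.000], [9.000, 21.000]] (det J = 33.000).
Solving J·Δ = −F gives Δ = (-2.606, -0.121).
Then the next iterate is (x₁, x₂)₁ = (-0.606, 0.879).
Round to (-0.606, 0.879) and repeat: F = (-1.27895, 2.49212), J = [[-3.516, -2.334], [8.09056, 0.73861]].
Δ = (-0.299, -0.097), so (x₁, x₂)₂ = (-0.905, 0.782).

(-0.905, 0.782)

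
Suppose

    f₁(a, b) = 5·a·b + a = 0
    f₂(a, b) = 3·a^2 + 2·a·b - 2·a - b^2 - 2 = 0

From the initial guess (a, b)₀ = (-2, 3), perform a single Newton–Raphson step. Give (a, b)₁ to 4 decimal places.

(-0.9583, 1.4667)

At (-2, 3): F = (-32.0000, -7.0000).
Jacobian J = [[5·b + 1, 5·a], [6·a + 2·b - 2, 2·a - 2·b]].
At the point, J = [[16.0000, -10.0000], [-8.0000, -10.0000]] (det J = -240.0000).
Solving J·Δ = −F gives Δ = (1.0417, -1.5333).
Then the next iterate is (a, b)₁ = (-0.9583, 1.4667).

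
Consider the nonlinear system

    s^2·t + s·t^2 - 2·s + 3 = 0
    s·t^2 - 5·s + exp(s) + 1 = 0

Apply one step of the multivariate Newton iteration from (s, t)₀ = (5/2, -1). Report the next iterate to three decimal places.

(1.247, -2.414)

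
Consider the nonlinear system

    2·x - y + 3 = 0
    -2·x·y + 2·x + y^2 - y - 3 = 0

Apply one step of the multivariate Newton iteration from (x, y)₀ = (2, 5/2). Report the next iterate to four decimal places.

(0.2500, 3.5000)

At (2, 5/2): F = (4.5000, -5.2500).
Jacobian J = [[2, -1], [-2·y + 2, -2·x + 2·y - 1]].
At the point, J = [[2.0000, -1.0000], [-3.0000, 0.0000]] (det J = -3.0000).
Solving J·Δ = −F gives Δ = (-1.7500, 1.0000).
Then the next iterate is (x, y)₁ = (0.2500, 3.5000).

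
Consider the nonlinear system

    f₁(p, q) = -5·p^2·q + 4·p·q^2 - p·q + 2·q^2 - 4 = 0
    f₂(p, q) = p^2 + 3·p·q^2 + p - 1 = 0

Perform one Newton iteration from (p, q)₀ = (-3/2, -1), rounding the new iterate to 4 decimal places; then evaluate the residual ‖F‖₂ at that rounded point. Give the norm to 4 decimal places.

At (-3/2, -1): F = (1.7500, -4.7500).
Jacobian J = [[-10·p·q + 4·q^2 - q, -5·p^2 + 8·p·q - p + 4·q], [2·p + 3·q^2 + 1, 6·p·q]].
At the point, J = [[-10.0000, -1.7500], [1.0000, 9.0000]] (det J = -88.2500).
Solving J·Δ = −F gives Δ = (0.0843, 0.5184).
Then the next iterate is (p, q)₁ = (-1.4157, -0.4816).
Re-evaluating at (-1.4157, -0.4816): F = (-0.705216, -1.396560), so ‖F‖₂ = 1.5645.

1.5645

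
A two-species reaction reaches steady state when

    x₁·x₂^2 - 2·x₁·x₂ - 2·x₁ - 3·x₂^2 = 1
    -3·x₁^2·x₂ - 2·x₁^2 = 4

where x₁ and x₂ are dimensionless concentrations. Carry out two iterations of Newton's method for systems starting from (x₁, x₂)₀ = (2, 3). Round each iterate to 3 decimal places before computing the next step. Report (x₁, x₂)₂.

At (2, 3): F = (-26.000, -48.000).
Jacobian J = [[x₂^2 - 2·x₂ - 2, 2·x₁·x₂ - 2·x₁ - 6·x₂], [-6·x₁·x₂ - 4·x₁, -3·x₁^2]].
At the point, J = [[1.000, -10.000], [-44.000, -12.000]] (det J = -452.000).
Solving J·Δ = −F gives Δ = (-0.372, -2.637).
Then the next iterate is (x₁, x₂)₁ = (1.628, 0.363).
Round to (1.628, 0.363) and repeat: F = (-5.61872, -12.18704), J = [[-2.59423, -4.25207], [-10.05778, -7.95115]].
Δ = (-0.323, -1.125), so (x₁, x₂)₂ = (1.305, -0.762).

(1.305, -0.762)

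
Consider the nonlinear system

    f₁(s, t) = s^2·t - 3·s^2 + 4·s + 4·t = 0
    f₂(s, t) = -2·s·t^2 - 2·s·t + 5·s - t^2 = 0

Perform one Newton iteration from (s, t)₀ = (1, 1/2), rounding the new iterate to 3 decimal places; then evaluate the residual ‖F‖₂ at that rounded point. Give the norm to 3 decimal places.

22.742

At (1, 1/2): F = (3.500, 3.250).
Jacobian J = [[2·s·t - 6·s + 4, s^2 + 4], [-2·t^2 - 2·t + 5, -4·s·t - 2·s - 2·t]].
At the point, J = [[-1.000, 5.000], [3.500, -5.000]] (det J = -12.500).
Solving J·Δ = −F gives Δ = (-2.700, -1.240).
Then the next iterate is (s, t)₁ = (-1.700, -0.740).
Re-evaluating at (-1.700, -0.740): F = (-20.56860, -9.70176), so ‖F‖₂ = 22.742.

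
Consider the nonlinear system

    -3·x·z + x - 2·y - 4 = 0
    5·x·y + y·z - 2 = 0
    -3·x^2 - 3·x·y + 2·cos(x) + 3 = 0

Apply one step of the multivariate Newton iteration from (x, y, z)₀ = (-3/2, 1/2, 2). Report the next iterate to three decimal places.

At (-3/2, 1/2, 2): F = (2.500, -4.750, -1.35853).
Jacobian J = [[-3·z + 1, -2, -3·x], [5·y, 5·x + z, y], [-6·x - 3·y - 2·sin(x), -3·x, 0]].
At the point, J = [[-5.000, -2.000, 4.500], [2.500, -5.500, 0.500], [9.49499, 4.500, 0.000]] (det J = 287.38101).
Solving J·Δ = −F gives Δ = (0.467, -0.683, -0.341).
Then the next iterate is (x, y, z)₁ = (-1.033, -0.183, 1.659).

(-1.033, -0.183, 1.659)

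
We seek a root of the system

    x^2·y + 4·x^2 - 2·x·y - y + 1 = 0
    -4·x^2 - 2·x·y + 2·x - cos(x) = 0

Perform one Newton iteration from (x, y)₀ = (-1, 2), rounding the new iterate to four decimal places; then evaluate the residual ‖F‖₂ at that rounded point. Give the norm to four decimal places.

At (-1, 2): F = (9.0000, -2.540302).
Jacobian J = [[2·x·y + 8·x - 2·y, x^2 - 2·x - 1], [-8·x - 2·y + sin(x) + 2, -2·x]].
At the point, J = [[-16.0000, 2.0000], [5.158529, 2.0000]] (det J = -42.317058).
Solving J·Δ = −F gives Δ = (0.5454, -0.1366).
Then the next iterate is (x, y)₁ = (-0.4546, 1.8634).
Re-evaluating at (-0.4546, 1.8634): F = (2.042540, -0.940078), so ‖F‖₂ = 2.2485.

2.2485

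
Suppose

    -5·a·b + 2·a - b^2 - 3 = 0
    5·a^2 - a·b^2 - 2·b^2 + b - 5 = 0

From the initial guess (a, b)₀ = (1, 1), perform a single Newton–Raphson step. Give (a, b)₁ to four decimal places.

(0.7308, 0.1154)

At (1, 1): F = (-7.0000, -2.0000).
Jacobian J = [[-5·b + 2, -5·a - 2·b], [10·a - b^2, -2·a·b - 4·b + 1]].
At the point, J = [[-3.0000, -7.0000], [9.0000, -5.0000]] (det J = 78.0000).
Solving J·Δ = −F gives Δ = (-0.2692, -0.8846).
Then the next iterate is (a, b)₁ = (0.7308, 0.1154).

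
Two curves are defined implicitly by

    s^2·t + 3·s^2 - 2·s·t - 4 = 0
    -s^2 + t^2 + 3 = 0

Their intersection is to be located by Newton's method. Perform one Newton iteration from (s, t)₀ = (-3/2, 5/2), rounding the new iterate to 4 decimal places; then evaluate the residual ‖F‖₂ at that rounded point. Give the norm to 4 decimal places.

At (-3/2, 5/2): F = (15.8750, 7.0000).
Jacobian J = [[2·s·t + 6·s - 2·t, s^2 - 2·s], [-2·s, 2·t]].
At the point, J = [[-21.5000, 5.2500], [3.0000, 5.0000]] (det J = -123.2500).
Solving J·Δ = −F gives Δ = (0.3458, -1.6075).
Then the next iterate is (s, t)₁ = (-1.1542, 0.8925).
Re-evaluating at (-1.1542, 0.8925): F = (3.245748, 2.464379), so ‖F‖₂ = 4.0753.

4.0753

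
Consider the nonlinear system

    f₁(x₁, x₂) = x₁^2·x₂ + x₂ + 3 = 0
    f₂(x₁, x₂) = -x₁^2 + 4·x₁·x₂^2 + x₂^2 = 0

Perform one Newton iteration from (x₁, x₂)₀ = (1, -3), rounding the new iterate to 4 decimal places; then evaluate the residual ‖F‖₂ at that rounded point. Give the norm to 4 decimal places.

10.9311

At (1, -3): F = (-3.0000, 44.0000).
Jacobian J = [[2·x₁·x₂, x₁^2 + 1], [-2·x₁ + 4·x₂^2, 8·x₁·x₂ + 2·x₂]].
At the point, J = [[-6.0000, 2.0000], [34.0000, -30.0000]] (det J = 112.0000).
Solving J·Δ = −F gives Δ = (-0.0179, 1.4464).
Then the next iterate is (x₁, x₂)₁ = (0.9821, -1.5536).
Re-evaluating at (0.9821, -1.5536): F = (-0.052079, 10.931025), so ‖F‖₂ = 10.9311.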